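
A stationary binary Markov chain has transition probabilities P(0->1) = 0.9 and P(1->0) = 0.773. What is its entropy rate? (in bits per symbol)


Stationary distribution: pi_0 = p10/(p01+p10) = 0.462, pi_1 = 0.538. Entropy rate H' = pi_0*H(p01) + pi_1*H(p10) = 0.462*0.469 + 0.538*0.7727 = 0.6324

0.6324 bits/symbol


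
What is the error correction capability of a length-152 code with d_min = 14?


Correction capability = floor((d-1)/2) = floor((14-1)/2) = 6

6 errors


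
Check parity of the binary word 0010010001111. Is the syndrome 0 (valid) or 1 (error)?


Syndrome = XOR of all bits = 0 XOR 0 XOR 1 XOR 0 XOR 0 XOR 1 XOR 0 XOR 0 XOR 0 XOR 1 XOR 1 XOR 1 XOR 1 = 0

0


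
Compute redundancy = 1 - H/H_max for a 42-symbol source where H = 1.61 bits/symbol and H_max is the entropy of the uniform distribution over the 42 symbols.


H_max = log2(K) = log2(42) = 5.3923 bits/symbol. Redundancy = 1 - H/H_max = 1 - 1.61/5.3923 = 1 - 0.2986 = 0.7014

0.7014


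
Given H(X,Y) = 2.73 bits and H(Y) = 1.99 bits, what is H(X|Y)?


H(X|Y) = H(X,Y) - H(Y) = 2.73 - 1.99 = 0.74

0.74 bits


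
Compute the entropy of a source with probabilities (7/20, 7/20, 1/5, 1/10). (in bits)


H = -sum(p_i * log2(p_i)). Terms: -(7/20)*log2(7/20) = 0.530101; -(7/20)*log2(7/20) = 0.530101; -(1/5)*log2(1/5) = 0.464386; -(1/10)*log2(1/10) = 0.332193. H = 0.530101 + 0.530101 + 0.464386 + 0.332193 = 1.8568

1.8568 bits


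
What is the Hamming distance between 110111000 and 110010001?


Count differing positions: . . . ^ . ^ . . ^ = 3 differences

3


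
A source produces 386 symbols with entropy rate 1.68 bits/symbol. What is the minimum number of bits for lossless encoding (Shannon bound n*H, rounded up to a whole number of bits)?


Minimum bits >= n * H = 386 * 1.68 = 648.48, rounded up to a whole number of bits = 649

649 bits


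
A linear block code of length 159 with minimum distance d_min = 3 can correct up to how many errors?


Correction capability = floor((d-1)/2) = floor((3-1)/2) = 1

1 errors


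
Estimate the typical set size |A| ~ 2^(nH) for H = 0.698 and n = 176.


log2|A_typical| = nH = 176 * 0.698 = 122.848, so |A_typical| ~ 2^122.848 = 9.570e+36

9.570e+36


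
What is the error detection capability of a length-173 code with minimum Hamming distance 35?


Detection capability = d_min - 1 = 35 - 1 = 34

34 errors


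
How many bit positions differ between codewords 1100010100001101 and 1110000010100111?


Count differing positions: . . ^ . . ^ . ^ ^ . ^ . ^ . ^ . = 7 differences

7


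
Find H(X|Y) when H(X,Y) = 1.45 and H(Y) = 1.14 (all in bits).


H(X|Y) = H(X,Y) - H(Y) = 1.45 - 1.14 = 0.31

0.31 bits


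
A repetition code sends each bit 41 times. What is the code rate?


Rate = k/n = 1/41

1/41


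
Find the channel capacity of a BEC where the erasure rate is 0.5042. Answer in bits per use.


C = 1 - epsilon = 1 - 0.5042 = 0.4958

0.4958 bits


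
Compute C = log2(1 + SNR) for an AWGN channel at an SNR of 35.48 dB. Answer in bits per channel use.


SNR_linear = 10^(35.48/10) = 3531.8317; C = log2(1 + SNR_linear) = log2(1 + 3531.8317) = 11.7866

11.7866 bits/channel use


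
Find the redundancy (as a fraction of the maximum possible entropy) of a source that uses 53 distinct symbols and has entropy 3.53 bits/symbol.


H_max = log2(K) = log2(53) = 5.7279 bits/symbol. Redundancy = 1 - H/H_max = 1 - 3.53/5.7279 = 1 - 0.6163 = 0.3837

0.3837


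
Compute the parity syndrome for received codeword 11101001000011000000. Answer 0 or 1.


Syndrome = XOR of all bits = 1 XOR 1 XOR 1 XOR 0 XOR 1 XOR 0 XOR 0 XOR 1 XOR 0 XOR 0 XOR 0 XOR 0 XOR 1 XOR 1 XOR 0 XOR 0 XOR 0 XOR 0 XOR 0 XOR 0 = 1

1


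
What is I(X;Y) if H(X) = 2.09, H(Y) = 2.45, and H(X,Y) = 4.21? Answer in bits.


I(X;Y) = H(X) + H(Y) - H(X,Y) = 2.09 + 2.45 - 4.21 = 0.33

0.33 bits


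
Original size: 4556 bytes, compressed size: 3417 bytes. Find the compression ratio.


Ratio = original / compressed = 4556 / 3417 = 1.3333

1.3333


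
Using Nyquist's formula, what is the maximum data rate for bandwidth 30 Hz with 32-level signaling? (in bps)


Rate = 2 * B * log2(M) = 2 * 30 * 5.0 = 300.0

300.0 bps


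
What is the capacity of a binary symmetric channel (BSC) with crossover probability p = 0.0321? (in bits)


H(p) = -p*log2(p) - (1-p)*log2(1-p) = -0.0321*log2(0.0321) - 0.9679*log2(0.9679) = 0.159257 + 0.045559 = 0.2048. C = 1 - H(p) = 1 - 0.2048 = 0.7952

0.7952 bits


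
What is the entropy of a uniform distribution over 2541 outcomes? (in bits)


H = log2(n) = log2(2541) = 11.3112

11.3112 bits


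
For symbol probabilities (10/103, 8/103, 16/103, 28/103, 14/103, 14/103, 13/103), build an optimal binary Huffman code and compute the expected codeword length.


Huffman construction (repeatedly merge the two least-probable nodes; each merge adds 1 bit to every symbol beneath it): 8/103 + 10/103 = 18/103; 13/103 + 14/103 = 27/103; 14/103 + 16/103 = 30/103; 18/103 + 27/103 = 45/103; 28/103 + 30/103 = 58/103; 45/103 + 58/103 = 1. Resulting codeword lengths (in the order the probabilities were given): (3, 3, 3, 2, 3, 3, 3). L_avg = sum(p_i * l_i) = 10/103*3 + 8/103*3 + 16/103*3 + 28/103*2 + 14/103*3 + 14/103*3 + 13/103*3 = 281/103 = 2.7282

2.7282 bits


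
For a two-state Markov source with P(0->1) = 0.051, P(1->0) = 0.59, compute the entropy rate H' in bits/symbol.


Stationary distribution: pi_0 = p10/(p01+p10) = 0.9204, pi_1 = 0.0796. Entropy rate H' = pi_0*H(p01) + pi_1*H(p10) = 0.9204*0.2906 + 0.0796*0.9765 = 0.3452

0.3452 bits/symbol


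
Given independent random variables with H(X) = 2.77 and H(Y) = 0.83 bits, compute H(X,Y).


For independent variables, H(X,Y) = H(X) + H(Y) = 2.77 + 0.83 = 3.6

3.6 bits


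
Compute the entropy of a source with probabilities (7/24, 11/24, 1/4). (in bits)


H = -sum(p_i * log2(p_i)). Terms: -(7/24)*log2(7/24) = 0.518469; -(11/24)*log2(11/24) = 0.515868; -(1/4)*log2(1/4) = 0.500000. H = 0.518469 + 0.515868 + 0.500000 = 1.5343

1.5343 bits


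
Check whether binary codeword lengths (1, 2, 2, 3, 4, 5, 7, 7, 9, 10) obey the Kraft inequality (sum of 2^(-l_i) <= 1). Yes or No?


Kraft sum = sum(2^(-l_i)) = 1.2373, need <= 1. Result: violated (a binary prefix-free code with these lengths cannot exist)

No


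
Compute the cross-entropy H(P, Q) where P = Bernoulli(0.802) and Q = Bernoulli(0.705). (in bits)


H(P,Q) = -p*log2(q) - (1-p)*log2(1-q). -0.802*log2(0.705) = 0.404452; -0.198*log2(0.295) = 0.348720. H(P,Q) = 0.404452 + 0.348720 = 0.7532

0.7532 bits


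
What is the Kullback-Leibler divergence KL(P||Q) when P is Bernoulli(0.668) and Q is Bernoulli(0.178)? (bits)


KL = p*log2(p/q) + (1-p)*log2((1-p)/(1-q)) = 0.668*log2(0.668/0.178) + 0.332*log2(0.332/0.822) = 0.8403

0.8403 bits


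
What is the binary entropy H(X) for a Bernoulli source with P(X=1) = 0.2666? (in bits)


H = -p*log2(p) - (1-p)*log2(1-p). -0.2666*log2(0.2666) = 0.508473; -0.7334*log2(0.7334) = 0.328070. H = 0.508473 + 0.328070 = 0.8365

0.8365 bits


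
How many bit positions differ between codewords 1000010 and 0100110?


Count differing positions: ^ ^ . . ^ . . = 3 differences

3


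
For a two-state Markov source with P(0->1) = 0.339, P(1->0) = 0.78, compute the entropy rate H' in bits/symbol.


Stationary distribution: pi_0 = p10/(p01+p10) = 0.6971, pi_1 = 0.3029. Entropy rate H' = pi_0*H(p01) + pi_1*H(p10) = 0.6971*0.9239 + 0.3029*0.7602 = 0.8743

0.8743 bits/symbol


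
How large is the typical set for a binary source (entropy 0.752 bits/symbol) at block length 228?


log2|A_typical| = nH = 228 * 0.752 = 171.456, so |A_typical| ~ 2^171.456 = 4.106e+51

4.106e+51


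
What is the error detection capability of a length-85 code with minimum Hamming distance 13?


Detection capability = d_min - 1 = 13 - 1 = 12

12 errors


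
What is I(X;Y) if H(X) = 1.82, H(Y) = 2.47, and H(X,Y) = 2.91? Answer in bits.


I(X;Y) = H(X) + H(Y) - H(X,Y) = 1.82 + 2.47 - 2.91 = 1.38

1.38 bits


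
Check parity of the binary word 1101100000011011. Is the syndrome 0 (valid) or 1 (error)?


Syndrome = XOR of all bits = 1 XOR 1 XOR 0 XOR 1 XOR 1 XOR 0 XOR 0 XOR 0 XOR 0 XOR 0 XOR 0 XOR 1 XOR 1 XOR 0 XOR 1 XOR 1 = 0

0


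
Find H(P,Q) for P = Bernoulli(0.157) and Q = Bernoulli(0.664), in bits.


H(P,Q) = -p*log2(q) - (1-p)*log2(1-q). -0.157*log2(0.664) = 0.092747; -0.843*log2(0.336) = 1.326433. H(P,Q) = 0.092747 + 1.326433 = 1.4192

1.4192 bits


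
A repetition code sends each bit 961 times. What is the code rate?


Rate = k/n = 1/961

1/961


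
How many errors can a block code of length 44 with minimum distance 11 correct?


Correction capability = floor((d-1)/2) = floor((11-1)/2) = 5

5 errors


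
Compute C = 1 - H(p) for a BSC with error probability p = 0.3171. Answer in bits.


H(p) = -p*log2(p) - (1-p)*log2(1-p) = -0.3171*log2(0.3171) - 0.6829*log2(0.6829) = 0.525432 + 0.375768 = 0.9012. C = 1 - H(p) = 1 - 0.9012 = 0.0988

0.0988 bits


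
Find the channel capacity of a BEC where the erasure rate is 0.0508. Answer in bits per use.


C = 1 - epsilon = 1 - 0.0508 = 0.9492

0.9492 bits


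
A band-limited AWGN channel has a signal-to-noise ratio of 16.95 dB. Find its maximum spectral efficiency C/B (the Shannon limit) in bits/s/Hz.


SNR_linear = 10^(16.95/10) = 49.545; C/B = log2(1 + SNR_linear) = log2(1 + 49.545) = 5.6595

5.6595 bits/s/Hz


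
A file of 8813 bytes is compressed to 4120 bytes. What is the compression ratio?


Ratio = original / compressed = 8813 / 4120 = 2.1391

2.1391


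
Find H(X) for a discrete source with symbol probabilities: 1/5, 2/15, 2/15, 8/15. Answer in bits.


H = -sum(p_i * log2(p_i)). Terms: -(1/5)*log2(1/5) = 0.464386; -(2/15)*log2(2/15) = 0.387585; -(2/15)*log2(2/15) = 0.387585; -(8/15)*log2(8/15) = 0.483675. H = 0.464386 + 0.387585 + 0.387585 + 0.483675 = 1.7232

1.7232 bits


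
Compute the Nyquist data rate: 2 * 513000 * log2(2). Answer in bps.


Rate = 2 * B * log2(M) = 2 * 513000 * 1.0 = 1026000.0

1026000.0 bps


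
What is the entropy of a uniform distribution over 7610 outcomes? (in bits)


H = log2(n) = log2(7610) = 12.8937

12.8937 bits


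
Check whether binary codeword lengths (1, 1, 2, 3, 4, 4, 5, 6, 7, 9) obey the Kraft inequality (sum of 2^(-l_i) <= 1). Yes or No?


Kraft sum = sum(2^(-l_i)) = 1.5566, need <= 1. Result: violated (a binary prefix-free code with these lengths cannot exist)

No


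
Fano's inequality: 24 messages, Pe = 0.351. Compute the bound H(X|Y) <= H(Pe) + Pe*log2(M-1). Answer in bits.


H(Pe) = -Pe*log2(Pe) - (1-Pe)*log2(1-Pe) = -0.351*log2(0.351) - 0.649*log2(0.649) = 0.530170 + 0.404788 = 0.935. Pe*log2(M-1) = 0.351*log2(23) = 1.587770. Bound = H(Pe) + Pe*log2(M-1) = 0.530170 + 0.404788 + 1.587770 = 2.5227

2.5227 bits


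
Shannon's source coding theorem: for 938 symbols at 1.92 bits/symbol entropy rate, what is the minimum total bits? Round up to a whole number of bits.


Minimum bits >= n * H = 938 * 1.92 = 1800.96, rounded up to a whole number of bits = 1801

1801 bits


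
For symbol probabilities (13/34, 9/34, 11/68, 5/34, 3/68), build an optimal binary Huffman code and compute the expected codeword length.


Huffman construction (repeatedly merge the two least-probable nodes; each merge adds 1 bit to every symbol beneath it): 3/68 + 5/34 = 13/68; 11/68 + 13/68 = 6/17; 9/34 + 6/17 = 21/34; 13/34 + 21/34 = 1. Resulting codeword lengths (in the order the probabilities were given): (1, 2, 3, 4, 4). L_avg = sum(p_i * l_i) = 13/34*1 + 9/34*2 + 11/68*3 + 5/34*4 + 3/68*4 = 147/68 = 2.1618

2.1618 bits


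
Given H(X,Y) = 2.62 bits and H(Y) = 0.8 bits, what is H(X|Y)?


H(X|Y) = H(X,Y) - H(Y) = 2.62 - 0.8 = 1.82

1.82 bits


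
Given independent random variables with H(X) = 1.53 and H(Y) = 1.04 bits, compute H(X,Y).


For independent variables, H(X,Y) = H(X) + H(Y) = 1.53 + 1.04 = 2.57

2.57 bits


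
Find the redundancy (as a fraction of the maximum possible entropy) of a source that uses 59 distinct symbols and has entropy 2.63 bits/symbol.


H_max = log2(K) = log2(59) = 5.8826 bits/symbol. Redundancy = 1 - H/H_max = 1 - 2.63/5.8826 = 1 - 0.4471 = 0.5529

0.5529


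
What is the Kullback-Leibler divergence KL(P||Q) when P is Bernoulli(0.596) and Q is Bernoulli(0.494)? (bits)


KL = p*log2(p/q) + (1-p)*log2((1-p)/(1-q)) = 0.596*log2(0.596/0.494) + 0.404*log2(0.404/0.506) = 0.0302

0.0302 bits


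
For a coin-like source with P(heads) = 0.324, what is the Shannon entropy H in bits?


H = -p*log2(p) - (1-p)*log2(1-p). -0.324*log2(0.324) = 0.526803; -0.676*log2(0.676) = 0.381876. H = 0.526803 + 0.381876 = 0.9087

0.9087 bits


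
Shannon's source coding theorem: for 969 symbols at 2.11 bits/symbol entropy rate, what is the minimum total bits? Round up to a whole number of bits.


Minimum bits >= n * H = 969 * 2.11 = 2044.59, rounded up to a whole number of bits = 2045

2045 bits


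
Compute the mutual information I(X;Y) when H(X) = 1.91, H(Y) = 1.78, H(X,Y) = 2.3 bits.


I(X;Y) = H(X) + H(Y) - H(X,Y) = 1.91 + 1.78 - 2.3 = 1.39

1.39 bits


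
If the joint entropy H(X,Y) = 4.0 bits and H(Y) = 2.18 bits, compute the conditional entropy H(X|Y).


H(X|Y) = H(X,Y) - H(Y) = 4.0 - 2.18 = 1.82

1.82 bits


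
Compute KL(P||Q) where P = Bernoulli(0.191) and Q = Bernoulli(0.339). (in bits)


KL = p*log2(p/q) + (1-p)*log2((1-p)/(1-q)) = 0.191*log2(0.191/0.339) + 0.809*log2(0.809/0.661) = 0.0777

0.0777 bits


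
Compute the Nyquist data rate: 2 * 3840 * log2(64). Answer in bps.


Rate = 2 * B * log2(M) = 2 * 3840 * 6.0 = 46080.0

46080.0 bps


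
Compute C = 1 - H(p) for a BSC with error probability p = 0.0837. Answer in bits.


H(p) = -p*log2(p) - (1-p)*log2(1-p) = -0.0837*log2(0.0837) - 0.9163*log2(0.9163) = 0.299531 + 0.115553 = 0.4151. C = 1 - H(p) = 1 - 0.4151 = 0.5849

0.5849 bits


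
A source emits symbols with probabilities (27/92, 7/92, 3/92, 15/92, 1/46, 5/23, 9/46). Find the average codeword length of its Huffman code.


Huffman construction (repeatedly merge the two least-probable nodes; each merge adds 1 bit to every symbol beneath it): 1/46 + 3/92 = 5/92; 5/92 + 7/92 = 3/23; 3/23 + 15/92 = 27/92; 9/46 + 5/23 = 19/46; 27/92 + 27/92 = 27/46; 19/46 + 27/46 = 1. Resulting codeword lengths (in the order the probabilities were given): (2, 4, 5, 3, 5, 2, 2). L_avg = sum(p_i * l_i) = 27/92*2 + 7/92*4 + 3/92*5 + 15/92*3 + 1/46*5 + 5/23*2 + 9/46*2 = 57/23 = 2.4783

2.4783 bits


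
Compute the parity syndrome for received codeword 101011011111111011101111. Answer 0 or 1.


Syndrome = XOR of all bits = 1 XOR 0 XOR 1 XOR 0 XOR 1 XOR 1 XOR 0 XOR 1 XOR 1 XOR 1 XOR 1 XOR 1 XOR 1 XOR 1 XOR 1 XOR 0 XOR 1 XOR 1 XOR 1 XOR 0 XOR 1 XOR 1 XOR 1 XOR 1 = 1

1


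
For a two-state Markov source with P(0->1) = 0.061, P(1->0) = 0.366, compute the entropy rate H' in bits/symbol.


Stationary distribution: pi_0 = p10/(p01+p10) = 0.8571, pi_1 = 0.1429. Entropy rate H' = pi_0*H(p01) + pi_1*H(p10) = 0.8571*0.3314 + 0.1429*0.9476 = 0.4194

0.4194 bits/symbol


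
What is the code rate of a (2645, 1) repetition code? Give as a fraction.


Rate = k/n = 1/2645

1/2645


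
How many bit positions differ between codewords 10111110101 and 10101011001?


Count differing positions: . . . ^ . ^ . ^ ^ . . = 4 differences

4


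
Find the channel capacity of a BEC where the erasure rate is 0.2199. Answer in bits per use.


C = 1 - epsilon = 1 - 0.2199 = 0.7801

0.7801 bits


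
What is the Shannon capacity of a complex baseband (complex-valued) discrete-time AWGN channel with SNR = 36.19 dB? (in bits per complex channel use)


SNR_linear = 10^(36.19/10) = 4159.1061; C = log2(1 + SNR_linear) = log2(1 + 4159.1061) = 12.0224

12.0224 bits/channel use


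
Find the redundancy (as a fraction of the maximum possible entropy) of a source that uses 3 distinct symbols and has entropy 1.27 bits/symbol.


H_max = log2(K) = log2(3) = 1.585 bits/symbol. Redundancy = 1 - H/H_max = 1 - 1.27/1.585 = 1 - 0.8013 = 0.1987

0.1987


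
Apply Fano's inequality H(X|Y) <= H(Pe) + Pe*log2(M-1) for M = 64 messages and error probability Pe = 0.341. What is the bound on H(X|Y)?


H(Pe) = -Pe*log2(Pe) - (1-Pe)*log2(1-Pe) = -0.341*log2(0.341) - 0.659*log2(0.659) = 0.529285 + 0.396487 = 0.9258. Pe*log2(M-1) = 0.341*log2(63) = 2.038252. Bound = H(Pe) + Pe*log2(M-1) = 0.529285 + 0.396487 + 2.038252 = 2.964

2.964 bits


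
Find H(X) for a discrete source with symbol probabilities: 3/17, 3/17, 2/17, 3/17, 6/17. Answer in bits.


H = -sum(p_i * log2(p_i)). Terms: -(3/17)*log2(3/17) = 0.441618; -(3/17)*log2(3/17) = 0.441618; -(2/17)*log2(2/17) = 0.363231; -(3/17)*log2(3/17) = 0.441618; -(6/17)*log2(6/17) = 0.530294. H = 0.441618 + 0.441618 + 0.363231 + 0.441618 + 0.530294 = 2.2184

2.2184 bits


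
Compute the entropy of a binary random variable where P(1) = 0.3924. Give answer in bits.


H = -p*log2(p) - (1-p)*log2(1-p). -0.3924*log2(0.3924) = 0.529584; -0.6076*log2(0.6076) = 0.436747. H = 0.529584 + 0.436747 = 0.9663

0.9663 bits


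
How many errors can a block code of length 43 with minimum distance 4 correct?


Correction capability = floor((d-1)/2) = floor((4-1)/2) = 1

1 errors


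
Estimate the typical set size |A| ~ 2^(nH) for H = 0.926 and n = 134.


log2|A_typical| = nH = 134 * 0.926 = 124.084, so |A_typical| ~ 2^124.084 = 2.254e+37

2.254e+37


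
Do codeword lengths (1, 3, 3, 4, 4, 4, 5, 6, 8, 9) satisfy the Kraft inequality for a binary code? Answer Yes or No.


Kraft sum = sum(2^(-l_i)) = 0.9902, need <= 1. Result: satisfied (a binary prefix-free code with these lengths exists)

Yes


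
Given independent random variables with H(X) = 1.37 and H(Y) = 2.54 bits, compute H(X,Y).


For independent variables, H(X,Y) = H(X) + H(Y) = 1.37 + 2.54 = 3.91

3.91 bits


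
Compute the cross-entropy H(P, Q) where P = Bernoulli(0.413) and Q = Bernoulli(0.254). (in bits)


H(P,Q) = -p*log2(q) - (1-p)*log2(1-q). -0.413*log2(0.254) = 0.816542; -0.587*log2(0.746) = 0.248156. H(P,Q) = 0.816542 + 0.248156 = 1.0647

1.0647 bits


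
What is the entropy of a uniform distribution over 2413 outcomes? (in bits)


H = log2(n) = log2(2413) = 11.2366

11.2366 bits


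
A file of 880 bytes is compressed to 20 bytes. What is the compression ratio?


Ratio = original / compressed = 880 / 20 = 44.0

44.0


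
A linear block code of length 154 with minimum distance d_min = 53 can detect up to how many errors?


Detection capability = d_min - 1 = 53 - 1 = 52

52 errors


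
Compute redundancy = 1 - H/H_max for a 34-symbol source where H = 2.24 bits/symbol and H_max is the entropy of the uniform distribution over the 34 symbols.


H_max = log2(K) = log2(34) = 5.0875 bits/symbol. Redundancy = 1 - H/H_max = 1 - 2.24/5.0875 = 1 - 0.4403 = 0.5597

0.5597


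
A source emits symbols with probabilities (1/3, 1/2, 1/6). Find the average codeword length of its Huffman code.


Huffman construction (repeatedly merge the two least-probable nodes; each merge adds 1 bit to every symbol beneath it): 1/6 + 1/3 = 1/2; 1/2 + 1/2 = 1. Resulting codeword lengths (in the order the probabilities were given): (2, 1, 2). L_avg = sum(p_i * l_i) = 1/3*2 + 1/2*1 + 1/6*2 = 3/2 = 1.5

1.5 bits


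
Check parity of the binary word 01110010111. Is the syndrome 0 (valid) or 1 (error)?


Syndrome = XOR of all bits = 0 XOR 1 XOR 1 XOR 1 XOR 0 XOR 0 XOR 1 XOR 0 XOR 1 XOR 1 XOR 1 = 1

1


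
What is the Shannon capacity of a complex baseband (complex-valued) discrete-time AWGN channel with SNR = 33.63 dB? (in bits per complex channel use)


SNR_linear = 10^(33.63/10) = 2306.7472; C = log2(1 + SNR_linear) = log2(1 + 2306.7472) = 11.1723

11.1723 bits/channel use


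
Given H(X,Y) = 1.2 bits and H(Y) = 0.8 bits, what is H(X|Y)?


H(X|Y) = H(X,Y) - H(Y) = 1.2 - 0.8 = 0.4

0.4 bits


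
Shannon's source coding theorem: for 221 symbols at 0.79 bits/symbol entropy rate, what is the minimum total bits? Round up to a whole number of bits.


Minimum bits >= n * H = 221 * 0.79 = 174.59, rounded up to a whole number of bits = 175

175 bits


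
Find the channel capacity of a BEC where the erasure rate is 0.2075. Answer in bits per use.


C = 1 - epsilon = 1 - 0.2075 = 0.7925

0.7925 bits


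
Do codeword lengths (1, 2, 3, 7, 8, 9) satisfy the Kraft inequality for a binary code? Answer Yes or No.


Kraft sum = sum(2^(-l_i)) = 0.8887, need <= 1. Result: satisfied (a binary prefix-free code with these lengths exists)

Yes


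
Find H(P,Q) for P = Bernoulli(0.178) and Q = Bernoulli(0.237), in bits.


H(P,Q) = -p*log2(q) - (1-p)*log2(1-q). -0.178*log2(0.237) = 0.369713; -0.822*log2(0.763) = 0.320781. H(P,Q) = 0.369713 + 0.320781 = 0.6905

0.6905 bits


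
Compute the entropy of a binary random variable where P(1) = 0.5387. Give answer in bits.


H = -p*log2(p) - (1-p)*log2(1-p). -0.5387*log2(0.5387) = 0.480761; -0.4613*log2(0.4613) = 0.514914. H = 0.480761 + 0.514914 = 0.9957

0.9957 bits


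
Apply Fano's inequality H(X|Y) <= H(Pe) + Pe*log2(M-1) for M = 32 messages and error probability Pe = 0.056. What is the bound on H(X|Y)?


H(Pe) = -Pe*log2(Pe) - (1-Pe)*log2(1-Pe) = -0.056*log2(0.056) - 0.944*log2(0.944) = 0.232872 + 0.078485 = 0.3114. Pe*log2(M-1) = 0.056*log2(31) = 0.277435. Bound = H(Pe) + Pe*log2(M-1) = 0.232872 + 0.078485 + 0.277435 = 0.5888

0.5888 bits


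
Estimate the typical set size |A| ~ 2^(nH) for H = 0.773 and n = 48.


log2|A_typical| = nH = 48 * 0.773 = 37.104, so |A_typical| ~ 2^37.104 = 1.477e+11

1.477e+11


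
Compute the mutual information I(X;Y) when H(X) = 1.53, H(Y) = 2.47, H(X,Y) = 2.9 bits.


I(X;Y) = H(X) + H(Y) - H(X,Y) = 1.53 + 2.47 - 2.9 = 1.1

1.1 bits


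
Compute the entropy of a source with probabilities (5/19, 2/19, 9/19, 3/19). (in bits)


H = -sum(p_i * log2(p_i)). Terms: -(5/19)*log2(5/19) = 0.506842; -(2/19)*log2(2/19) = 0.341887; -(9/19)*log2(9/19) = 0.510633; -(3/19)*log2(3/19) = 0.420468. H = 0.506842 + 0.341887 + 0.510633 + 0.420468 = 1.7798

1.7798 bits


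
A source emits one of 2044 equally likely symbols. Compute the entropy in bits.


H = log2(n) = log2(2044) = 10.9972

10.9972 bits


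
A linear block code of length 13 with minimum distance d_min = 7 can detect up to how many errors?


Detection capability = d_min - 1 = 7 - 1 = 6

6 errors


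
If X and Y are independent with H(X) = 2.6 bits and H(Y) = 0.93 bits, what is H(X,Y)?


For independent variables, H(X,Y) = H(X) + H(Y) = 2.6 + 0.93 = 3.53

3.53 bits


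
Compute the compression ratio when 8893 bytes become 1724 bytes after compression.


Ratio = original / compressed = 8893 / 1724 = 5.1584

5.1584


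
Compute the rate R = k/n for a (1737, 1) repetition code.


Rate = k/n = 1/1737

1/1737


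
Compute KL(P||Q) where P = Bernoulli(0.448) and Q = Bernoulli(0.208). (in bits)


KL = p*log2(p/q) + (1-p)*log2((1-p)/(1-q)) = 0.448*log2(0.448/0.208) + 0.552*log2(0.552/0.792) = 0.2084

0.2084 bits


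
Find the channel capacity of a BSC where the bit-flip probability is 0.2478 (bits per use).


H(p) = -p*log2(p) - (1-p)*log2(1-p) = -0.2478*log2(0.2478) - 0.7522*log2(0.7522) = 0.498760 + 0.309013 = 0.8078. C = 1 - H(p) = 1 - 0.8078 = 0.1922

0.1922 bits


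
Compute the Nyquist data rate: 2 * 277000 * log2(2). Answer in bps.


Rate = 2 * B * log2(M) = 2 * 277000 * 1.0 = 554000.0

554000.0 bps


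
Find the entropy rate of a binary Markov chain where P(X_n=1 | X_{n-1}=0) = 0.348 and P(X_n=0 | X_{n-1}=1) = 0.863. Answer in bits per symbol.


Stationary distribution: pi_0 = p10/(p01+p10) = 0.7126, pi_1 = 0.2874. Entropy rate H' = pi_0*H(p01) + pi_1*H(p10) = 0.7126*0.9323 + 0.2874*0.5763 = 0.83

0.83 bits/symbol


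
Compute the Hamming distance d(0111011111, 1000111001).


Count differing positions: ^ ^ ^ ^ ^ . . ^ ^ . = 7 differences

7


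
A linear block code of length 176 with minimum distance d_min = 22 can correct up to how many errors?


Correction capability = floor((d-1)/2) = floor((22-1)/2) = 10

10 errors


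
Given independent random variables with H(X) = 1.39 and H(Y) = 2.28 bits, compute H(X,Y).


For independent variables, H(X,Y) = H(X) + H(Y) = 1.39 + 2.28 = 3.67

3.67 bits


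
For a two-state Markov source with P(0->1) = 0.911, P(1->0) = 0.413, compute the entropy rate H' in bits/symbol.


Stationary distribution: pi_0 = p10/(p01+p10) = 0.3119, pi_1 = 0.6881. Entropy rate H' = pi_0*H(p01) + pi_1*H(p10) = 0.3119*0.4331 + 0.6881*0.978 = 0.8081

0.8081 bits/symbol


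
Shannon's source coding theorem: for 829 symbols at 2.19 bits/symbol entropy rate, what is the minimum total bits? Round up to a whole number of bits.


Minimum bits >= n * H = 829 * 2.19 = 1815.51, rounded up to a whole number of bits = 1816

1816 bits


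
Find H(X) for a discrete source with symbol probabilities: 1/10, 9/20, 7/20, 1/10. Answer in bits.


H = -sum(p_i * log2(p_i)). Terms: -(1/10)*log2(1/10) = 0.332193; -(9/20)*log2(9/20) = 0.518401; -(7/20)*log2(7/20) = 0.530101; -(1/10)*log2(1/10) = 0.332193. H = 0.332193 + 0.518401 + 0.530101 + 0.332193 = 1.7129

1.7129 bits


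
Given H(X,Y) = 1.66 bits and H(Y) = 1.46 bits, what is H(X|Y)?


H(X|Y) = H(X,Y) - H(Y) = 1.66 - 1.46 = 0.2

0.2 bits


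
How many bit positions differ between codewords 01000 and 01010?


Count differing positions: . . . ^ . = 1 differences

1


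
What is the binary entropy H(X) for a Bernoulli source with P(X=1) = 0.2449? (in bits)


H = -p*log2(p) - (1-p)*log2(1-p). -0.2449*log2(0.2449) = 0.497082; -0.7551*log2(0.7551) = 0.306012. H = 0.497082 + 0.306012 = 0.8031

0.8031 bits


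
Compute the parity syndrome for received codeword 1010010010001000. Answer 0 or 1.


Syndrome = XOR of all bits = 1 XOR 0 XOR 1 XOR 0 XOR 0 XOR 1 XOR 0 XOR 0 XOR 1 XOR 0 XOR 0 XOR 0 XOR 1 XOR 0 XOR 0 XOR 0 = 1

1


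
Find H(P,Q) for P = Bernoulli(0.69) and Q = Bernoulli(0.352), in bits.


H(P,Q) = -p*log2(q) - (1-p)*log2(1-q). -0.69*log2(0.352) = 1.039383; -0.31*log2(0.648) = 0.194040. H(P,Q) = 1.039383 + 0.194040 = 1.2334

1.2334 bits


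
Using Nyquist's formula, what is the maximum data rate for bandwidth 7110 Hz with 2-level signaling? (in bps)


Rate = 2 * B * log2(M) = 2 * 7110 * 1.0 = 14220.0

14220.0 bps


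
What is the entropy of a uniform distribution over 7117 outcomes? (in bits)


H = log2(n) = log2(7117) = 12.7971

12.7971 bits


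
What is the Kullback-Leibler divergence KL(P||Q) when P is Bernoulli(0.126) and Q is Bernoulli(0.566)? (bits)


KL = p*log2(p/q) + (1-p)*log2((1-p)/(1-q)) = 0.126*log2(0.126/0.566) + 0.874*log2(0.874/0.434) = 0.6096

0.6096 bits


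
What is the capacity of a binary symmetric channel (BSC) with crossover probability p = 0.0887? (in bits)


H(p) = -p*log2(p) - (1-p)*log2(1-p) = -0.0887*log2(0.0887) - 0.9113*log2(0.9113) = 0.310000 + 0.122116 = 0.4321. C = 1 - H(p) = 1 - 0.4321 = 0.5679

0.5679 bits


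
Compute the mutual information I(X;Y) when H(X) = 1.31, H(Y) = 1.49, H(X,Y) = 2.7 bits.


I(X;Y) = H(X) + H(Y) - H(X,Y) = 1.31 + 1.49 - 2.7 = 0.1

0.1 bits


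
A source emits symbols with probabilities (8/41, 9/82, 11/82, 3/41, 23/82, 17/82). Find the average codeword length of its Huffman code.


Huffman construction (repeatedly merge the two least-probable nodes; each merge adds 1 bit to every symbol beneath it): 3/41 + 9/82 = 15/82; 11/82 + 15/82 = 13/41; 8/41 + 17/82 = 33/82; 23/82 + 13/41 = 49/82; 33/82 + 49/82 = 1. Resulting codeword lengths (in the order the probabilities were given): (2, 4, 3, 4, 2, 2). L_avg = sum(p_i * l_i) = 8/41*2 + 9/82*4 + 11/82*3 + 3/41*4 + 23/82*2 + 17/82*2 = 5/2 = 2.5

2.5 bits


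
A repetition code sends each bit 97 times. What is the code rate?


Rate = k/n = 1/97

1/97


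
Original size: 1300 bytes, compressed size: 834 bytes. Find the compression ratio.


Ratio = original / compressed = 1300 / 834 = 1.5588

1.5588


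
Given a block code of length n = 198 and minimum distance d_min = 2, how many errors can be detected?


Detection capability = d_min - 1 = 2 - 1 = 1

1 errors


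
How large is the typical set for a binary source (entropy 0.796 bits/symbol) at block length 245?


log2|A_typical| = nH = 245 * 0.796 = 195.02, so |A_typical| ~ 2^195.02 = 5.092e+58

5.092e+58


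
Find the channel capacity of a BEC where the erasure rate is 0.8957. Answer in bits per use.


C = 1 - epsilon = 1 - 0.8957 = 0.1043

0.1043 bits


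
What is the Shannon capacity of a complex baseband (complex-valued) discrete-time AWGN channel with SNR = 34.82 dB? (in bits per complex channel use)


SNR_linear = 10^(34.82/10) = 3033.8912; C = log2(1 + SNR_linear) = log2(1 + 3033.8912) = 11.5674

11.5674 bits/channel use


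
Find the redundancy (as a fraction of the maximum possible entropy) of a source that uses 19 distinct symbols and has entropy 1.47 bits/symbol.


H_max = log2(K) = log2(19) = 4.2479 bits/symbol. Redundancy = 1 - H/H_max = 1 - 1.47/4.2479 = 1 - 0.3461 = 0.6539

0.6539


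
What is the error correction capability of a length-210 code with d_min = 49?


Correction capability = floor((d-1)/2) = floor((49-1)/2) = 24

24 errors


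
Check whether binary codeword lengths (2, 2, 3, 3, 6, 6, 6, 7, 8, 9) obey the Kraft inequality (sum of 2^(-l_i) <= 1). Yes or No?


Kraft sum = sum(2^(-l_i)) = 0.8105, need <= 1. Result: satisfied (a binary prefix-free code with these lengths exists)

Yes


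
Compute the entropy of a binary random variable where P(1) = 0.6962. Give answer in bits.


H = -p*log2(p) - (1-p)*log2(1-p). -0.6962*log2(0.6962) = 0.363713; -0.3038*log2(0.3038) = 0.522173. H = 0.363713 + 0.522173 = 0.8859

0.8859 bits


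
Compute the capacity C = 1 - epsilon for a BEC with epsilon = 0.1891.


C = 1 - epsilon = 1 - 0.1891 = 0.8109

0.8109 bits


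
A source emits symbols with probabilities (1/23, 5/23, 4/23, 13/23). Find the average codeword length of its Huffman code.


Huffman construction (repeatedly merge the two least-probable nodes; each merge adds 1 bit to every symbol beneath it): 1/23 + 4/23 = 5/23; 5/23 + 5/23 = 10/23; 10/23 + 13/23 = 1. Resulting codeword lengths (in the order the probabilities were given): (3, 2, 3, 1). L_avg = sum(p_i * l_i) = 1/23*3 + 5/23*2 + 4/23*3 + 13/23*1 = 38/23 = 1.6522

1.6522 bits


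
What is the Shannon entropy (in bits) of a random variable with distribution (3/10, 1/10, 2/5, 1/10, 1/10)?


H = -sum(p_i * log2(p_i)). Terms: -(3/10)*log2(3/10) = 0.521090; -(1/10)*log2(1/10) = 0.332193; -(2/5)*log2(2/5) = 0.528771; -(1/10)*log2(1/10) = 0.332193; -(1/10)*log2(1/10) = 0.332193. H = 0.521090 + 0.332193 + 0.528771 + 0.332193 + 0.332193 = 2.0464

2.0464 bits


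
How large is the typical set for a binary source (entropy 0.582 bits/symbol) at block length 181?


log2|A_typical| = nH = 181 * 0.582 = 105.342, so |A_typical| ~ 2^105.342 = 5.142e+31

5.142e+31


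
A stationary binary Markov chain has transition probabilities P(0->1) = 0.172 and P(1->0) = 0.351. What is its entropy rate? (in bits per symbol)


Stationary distribution: pi_0 = p10/(p01+p10) = 0.6711, pi_1 = 0.3289. Entropy rate H' = pi_0*H(p01) + pi_1*H(p10) = 0.6711*0.6623 + 0.3289*0.935 = 0.7519

0.7519 bits/symbol


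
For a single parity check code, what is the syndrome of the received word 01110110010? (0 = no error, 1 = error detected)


Syndrome = XOR of all bits = 0 XOR 1 XOR 1 XOR 1 XOR 0 XOR 1 XOR 1 XOR 0 XOR 0 XOR 1 XOR 0 = 0

0


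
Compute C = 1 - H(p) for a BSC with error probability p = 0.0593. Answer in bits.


H(p) = -p*log2(p) - (1-p)*log2(1-p) = -0.0593*log2(0.0593) - 0.9407*log2(0.9407) = 0.241696 + 0.082964 = 0.3247. C = 1 - H(p) = 1 - 0.3247 = 0.6753

0.6753 bits


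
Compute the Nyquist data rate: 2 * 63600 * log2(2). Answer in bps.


Rate = 2 * B * log2(M) = 2 * 63600 * 1.0 = 127200.0

127200.0 bps


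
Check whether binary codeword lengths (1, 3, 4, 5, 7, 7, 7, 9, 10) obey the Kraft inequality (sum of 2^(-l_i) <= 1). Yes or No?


Kraft sum = sum(2^(-l_i)) = 0.7451, need <= 1. Result: satisfied (a binary prefix-free code with these lengths exists)

Yes


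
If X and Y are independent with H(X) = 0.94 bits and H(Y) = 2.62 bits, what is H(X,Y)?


For independent variables, H(X,Y) = H(X) + H(Y) = 0.94 + 2.62 = 3.56

3.56 bits


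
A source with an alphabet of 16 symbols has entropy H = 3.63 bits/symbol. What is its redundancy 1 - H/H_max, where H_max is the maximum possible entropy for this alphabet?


H_max = log2(K) = log2(16) = 4.0 bits/symbol. Redundancy = 1 - H/H_max = 1 - 3.63/4.0 = 1 - 0.9075 = 0.0925

0.0925


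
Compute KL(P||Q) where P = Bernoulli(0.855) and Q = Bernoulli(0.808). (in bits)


KL = p*log2(p/q) + (1-p)*log2((1-p)/(1-q)) = 0.855*log2(0.855/0.808) + 0.145*log2(0.145/0.192) = 0.011

0.011 bits


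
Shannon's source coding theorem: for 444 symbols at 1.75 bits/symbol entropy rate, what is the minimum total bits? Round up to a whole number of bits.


Minimum bits >= n * H = 444 * 1.75 = 777.0, rounded up to a whole number of bits = 777

777 bits


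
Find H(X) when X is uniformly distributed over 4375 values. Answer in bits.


H = log2(n) = log2(4375) = 12.0951

12.0951 bits


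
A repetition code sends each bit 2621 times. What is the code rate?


Rate = k/n = 1/2621

1/2621


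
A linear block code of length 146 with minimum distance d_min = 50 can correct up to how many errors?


Correction capability = floor((d-1)/2) = floor((50-1)/2) = 24

24 errors


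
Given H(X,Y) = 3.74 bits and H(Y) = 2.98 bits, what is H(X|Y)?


H(X|Y) = H(X,Y) - H(Y) = 3.74 - 2.98 = 0.76

0.76 bits


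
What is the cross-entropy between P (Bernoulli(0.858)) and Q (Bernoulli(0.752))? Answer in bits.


H(P,Q) = -p*log2(q) - (1-p)*log2(1-q). -0.858*log2(0.752) = 0.352806; -0.142*log2(0.248) = 0.285645. H(P,Q) = 0.352806 + 0.285645 = 0.6385

0.6385 bits


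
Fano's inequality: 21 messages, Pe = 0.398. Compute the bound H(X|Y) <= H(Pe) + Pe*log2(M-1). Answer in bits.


H(Pe) = -Pe*log2(Pe) - (1-Pe)*log2(1-Pe) = -0.398*log2(0.398) - 0.602*log2(0.602) = 0.529006 + 0.440763 = 0.9698. Pe*log2(M-1) = 0.398*log2(20) = 1.720127. Bound = H(Pe) + Pe*log2(M-1) = 0.529006 + 0.440763 + 1.720127 = 2.6899

2.6899 bits


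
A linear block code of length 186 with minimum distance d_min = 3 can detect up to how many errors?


Detection capability = d_min - 1 = 3 - 1 = 2

2 errors


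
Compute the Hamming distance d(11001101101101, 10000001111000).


Count differing positions: . ^ . . ^ ^ . . . ^ . ^ . ^ = 6 differences

6


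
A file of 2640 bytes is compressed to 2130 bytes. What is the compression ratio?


Ratio = original / compressed = 2640 / 2130 = 1.2394

1.2394


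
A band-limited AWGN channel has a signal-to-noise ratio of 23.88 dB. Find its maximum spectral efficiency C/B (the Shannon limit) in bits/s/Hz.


SNR_linear = 10^(23.88/10) = 244.3431; C/B = log2(1 + SNR_linear) = log2(1 + 244.3431) = 7.9387

7.9387 bits/s/Hz


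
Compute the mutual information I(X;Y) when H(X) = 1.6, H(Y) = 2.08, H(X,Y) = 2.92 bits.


I(X;Y) = H(X) + H(Y) - H(X,Y) = 1.6 + 2.08 - 2.92 = 0.76

0.76 bits


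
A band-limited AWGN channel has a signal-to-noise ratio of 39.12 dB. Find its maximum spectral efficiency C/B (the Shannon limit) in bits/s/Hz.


SNR_linear = 10^(39.12/10) = 8165.8237; C/B = log2(1 + SNR_linear) = log2(1 + 8165.8237) = 12.9956

12.9956 bits/s/Hz


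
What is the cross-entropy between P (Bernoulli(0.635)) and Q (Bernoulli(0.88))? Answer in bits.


H(P,Q) = -p*log2(q) - (1-p)*log2(1-q). -0.635*log2(0.88) = 0.117110; -0.365*log2(0.12) = 1.116496. H(P,Q) = 0.117110 + 1.116496 = 1.2336

1.2336 bits


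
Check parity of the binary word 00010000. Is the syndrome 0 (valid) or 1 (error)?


Syndrome = XOR of all bits = 0 XOR 0 XOR 0 XOR 1 XOR 0 XOR 0 XOR 0 XOR 0 = 1

1


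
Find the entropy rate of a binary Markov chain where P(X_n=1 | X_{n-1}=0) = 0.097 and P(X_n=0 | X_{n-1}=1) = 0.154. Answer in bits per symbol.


Stationary distribution: pi_0 = p10/(p01+p10) = 0.6135, pi_1 = 0.3865. Entropy rate H' = pi_0*H(p01) + pi_1*H(p10) = 0.6135*0.4594 + 0.3865*0.6198 = 0.5214

0.5214 bits/symbol


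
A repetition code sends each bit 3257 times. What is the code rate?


Rate = k/n = 1/3257

1/3257


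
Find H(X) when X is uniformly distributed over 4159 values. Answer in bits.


H = log2(n) = log2(4159) = 12.022

12.022 bits


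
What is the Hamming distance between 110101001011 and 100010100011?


Count differing positions: . ^ . ^ ^ ^ ^ . ^ . . . = 6 differences

6


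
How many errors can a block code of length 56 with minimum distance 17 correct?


Correction capability = floor((d-1)/2) = floor((17-1)/2) = 8

8 errors


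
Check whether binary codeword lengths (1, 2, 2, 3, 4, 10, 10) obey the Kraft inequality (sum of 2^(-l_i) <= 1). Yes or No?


Kraft sum = sum(2^(-l_i)) = 1.1895, need <= 1. Result: violated (a binary prefix-free code with these lengths cannot exist)

No


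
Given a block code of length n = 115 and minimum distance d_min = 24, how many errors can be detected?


Detection capability = d_min - 1 = 24 - 1 = 23

23 errors


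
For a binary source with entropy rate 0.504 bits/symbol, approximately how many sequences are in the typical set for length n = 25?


log2|A_typical| = nH = 25 * 0.504 = 12.6, so |A_typical| ~ 2^12.6 = 6.208e+03

6.208e+03


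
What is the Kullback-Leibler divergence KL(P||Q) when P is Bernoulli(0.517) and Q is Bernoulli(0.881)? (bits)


KL = p*log2(p/q) + (1-p)*log2((1-p)/(1-q)) = 0.517*log2(0.517/0.881) + 0.483*log2(0.483/0.119) = 0.5786

0.5786 bits


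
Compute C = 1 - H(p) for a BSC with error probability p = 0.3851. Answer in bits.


H(p) = -p*log2(p) - (1-p)*log2(1-p) = -0.3851*log2(0.3851) - 0.6149*log2(0.6149) = 0.530165 + 0.431399 = 0.9616. C = 1 - H(p) = 1 - 0.9616 = 0.0384

0.0384 bits


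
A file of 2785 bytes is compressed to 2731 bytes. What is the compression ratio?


Ratio = original / compressed = 2785 / 2731 = 1.0198

1.0198


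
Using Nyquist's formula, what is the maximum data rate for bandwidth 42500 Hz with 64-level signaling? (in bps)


Rate = 2 * B * log2(M) = 2 * 42500 * 6.0 = 510000.0

510000.0 bps


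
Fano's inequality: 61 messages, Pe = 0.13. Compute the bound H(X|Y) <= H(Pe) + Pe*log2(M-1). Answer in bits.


H(Pe) = -Pe*log2(Pe) - (1-Pe)*log2(1-Pe) = -0.13*log2(0.13) - 0.87*log2(0.87) = 0.382644 + 0.174794 = 0.5574. Pe*log2(M-1) = 0.13*log2(60) = 0.767896. Bound = H(Pe) + Pe*log2(M-1) = 0.382644 + 0.174794 + 0.767896 = 1.3253

1.3253 bits


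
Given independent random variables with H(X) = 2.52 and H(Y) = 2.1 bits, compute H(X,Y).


For independent variables, H(X,Y) = H(X) + H(Y) = 2.52 + 2.1 = 4.62

4.62 bits


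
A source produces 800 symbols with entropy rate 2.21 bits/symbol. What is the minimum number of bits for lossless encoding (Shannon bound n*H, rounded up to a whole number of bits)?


Minimum bits >= n * H = 800 * 2.21 = 1768.0, rounded up to a whole number of bits = 1768

1768 bits


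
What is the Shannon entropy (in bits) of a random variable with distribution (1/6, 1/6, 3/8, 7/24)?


H = -sum(p_i * log2(p_i)). Terms: -(1/6)*log2(1/6) = 0.430827; -(1/6)*log2(1/6) = 0.430827; -(3/8)*log2(3/8) = 0.530639; -(7/24)*log2(7/24) = 0.518469. H = 0.430827 + 0.430827 + 0.530639 + 0.518469 = 1.9108

1.9108 bits


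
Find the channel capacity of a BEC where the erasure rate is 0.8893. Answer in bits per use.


C = 1 - epsilon = 1 - 0.8893 = 0.1107

0.1107 bits
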